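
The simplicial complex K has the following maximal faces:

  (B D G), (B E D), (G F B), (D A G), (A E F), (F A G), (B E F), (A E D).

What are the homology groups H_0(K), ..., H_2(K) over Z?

H_0 = Z,  H_1 = 0,  H_2 = Z.

Fix the vertex order A < B < D < E < F < G and write every simplex with vertices in increasing order. Then dim K = 2 and the simplices of K are:

  0-simplices (6): A, B, D, E, F, G
  1-simplices (12): AD, AE, AF, AG, BD, BE, BF, BG, DE, DG, EF, FG
  2-simplices (8): ADE, ADG, AEF, AFG, BDE, BDG, BEF, BFG

so the chain groups are C_0 ≅ Z^6, C_1 ≅ Z^12, C_2 ≅ Z^8.

The boundary map ∂_1: C_1 → C_0 sends each edge [p,q] (with p < q) to q − p. For instance
  ∂AD = D − A.
This gives a 6×12 integer matrix of rank 5; reducing to Smith normal form yields diagonal entries (1,1,1,1,1).

The boundary map ∂_2: C_2 → C_1 acts by ∂[p,q,r] = [q,r] − [p,r] + [p,q]. For instance
  ∂BDE = DE − BE + BD,
  ∂ADG = DG − AG + AD.
The resulting 12×8 matrix has rank 7, and its Smith normal form has invariant factors (1,1,1,1,1,1,1).

From H_k ≅ ker(∂_k) / im(∂_{k+1}) we obtain:

  H_0: rank C_0 − rank ∂_1 = 6 − 5 = 1, and the invariant factors of ∂_1 are all 1, so H_0 ≅ Z.
  H_1: rank ker ∂_1 − rank ∂_2 = (12 − 5) − 7 = 0, and the invariant factors of ∂_2 are all 1, so H_1 ≅ 0.
  H_2: rank ker ∂_2 − rank ∂_3 = (8 − 7) − 0 = 1, and there is no ∂_3, so H_2 ≅ Z.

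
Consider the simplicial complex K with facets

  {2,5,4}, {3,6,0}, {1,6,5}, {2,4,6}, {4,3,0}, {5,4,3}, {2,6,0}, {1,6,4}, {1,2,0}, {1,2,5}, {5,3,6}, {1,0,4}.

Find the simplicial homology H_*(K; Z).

H_0 = Z,  H_1 = Z/2,  H_2 = 0.

We work with the vertex ordering 0 < 1 < 2 < 3 < 4 < 5 < 6. The simplices of K, each written with vertices in increasing order, are:

  0-simplices (7): [0], [1], [2], [3], [4], [5], [6]
  1-simplices (18): [0,1], [0,2], [0,3], [0,4], [0,6], [1,2], [1,4], [1,5], [1,6], [2,4], [2,5], [2,6], [3,4], [3,5], [3,6], [4,5], [4,6], [5,6]
  2-simplices (12): [0,1,2], [0,1,4], [0,2,6], [0,3,4], [0,3,6], [1,2,5], [1,4,6], [1,5,6], [2,4,5], [2,4,6], [3,4,5], [3,5,6]

Hence C_0 ≅ Z^7, C_1 ≅ Z^18, C_2 ≅ Z^12.

∂_1: C_1 → C_0 is given by ∂[p,q] = [q] − [p].
The 7×18 boundary matrix has rank 6 and Smith normal form diag(1,1,1,1,1,1).

The boundary map ∂_2: C_2 → C_1 maps a triangle to the signed sum of its edges. For instance
  ∂[1,2,5] = [2,5] − [1,5] + [1,2],
  ∂[1,5,6] = [5,6] − [1,6] + [1,5].
The 18×12 boundary matrix has rank 12 and Smith normal form diag(1,1,1,1,1,1,1,1,1,1,1,2).

Now H_k = ker ∂_k / im ∂_{k+1}, so:

  H_0: rank C_0 − rank ∂_1 = 7 − 6 = 1, and the invariant factors of ∂_1 are all 1, so H_0 ≅ Z.
  H_1: rank ker ∂_1 − rank ∂_2 = (18 − 6) − 12 = 0, and ∂_2 has invariant factor 2 > 1, so H_1 ≅ Z/2.
  H_2: rank ker ∂_2 − rank ∂_3 = (12 − 12) − 0 = 0, and there is no ∂_3, so H_2 ≅ 0.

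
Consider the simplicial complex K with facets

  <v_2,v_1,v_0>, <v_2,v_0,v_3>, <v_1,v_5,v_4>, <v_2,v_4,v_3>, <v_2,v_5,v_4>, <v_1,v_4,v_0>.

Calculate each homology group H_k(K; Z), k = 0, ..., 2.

Take the total order v_0 < v_1 < v_2 < v_3 < v_4 < v_5 on the vertex set. Then K (dimension 2) consists of the simplices:

  0-simplices (6): [v_0], [v_1], [v_2], [v_3], [v_4], [v_5]
  1-simplices (12): [v_0,v_1], [v_0,v_2], [v_0,v_3], [v_0,v_4], [v_1,v_2], [v_1,v_4], [v_1,v_5], [v_2,v_3], [v_2,v_4], [v_2,v_5], [v_3,v_4], [v_4,v_5]
  2-simplices (6): [v_0,v_1,v_2], [v_0,v_1,v_4], [v_0,v_2,v_3], [v_1,v_4,v_5], [v_2,v_3,v_4], [v_2,v_4,v_5]

so the chain groups are C_0 ≅ Z^6, C_1 ≅ Z^12, C_2 ≅ Z^6.

∂_1: C_1 → C_0 maps an edge to its endpoints' difference, ∂[p,q] = q − p.
The resulting 6×12 matrix has rank 5, and its Smith normal form has invariant factors (1,1,1,1,1).

Boundary ∂_2: C_2 → C_1 sends each 2-simplex [p,q,r] to [q,r] − [p,r] + [p,q]. For instance
  ∂[v_2,v_4,v_5] = [v_4,v_5] − [v_2,v_5] + [v_2,v_4],
  ∂[v_2,v_3,v_4] = [v_3,v_4] − [v_2,v_4] + [v_2,v_3].
As a 12×6 matrix over Z this has rank 6, with invariant factors (1,1,1,1,1,1).

Computing H_k = (kernel of ∂_k) / (image of ∂_{k+1}):

  H_0: rank C_0 − rank ∂_1 = 6 − 5 = 1, and the invariant factors of ∂_1 are all 1, so H_0 ≅ Z.
  H_1: rank ker ∂_1 − rank ∂_2 = (12 − 5) − 6 = 1, and the invariant factors of ∂_2 are all 1, so H_1 ≅ Z.
  H_2: rank ker ∂_2 − rank ∂_3 = (6 − 6) − 0 = 0, and there is no ∂_3, so H_2 ≅ 0.

(K is a triangulation of the cylinder S^1 x I.)

H_0 ≅ Z,  H_1 ≅ Z,  H_2 = 0.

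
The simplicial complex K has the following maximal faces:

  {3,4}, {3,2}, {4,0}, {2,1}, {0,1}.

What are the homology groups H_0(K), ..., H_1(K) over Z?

H_0 = Z,  H_1 = Z.

Take the total order 0 < 1 < 2 < 3 < 4 on the vertex set. Then K (dimension 1) consists of the simplices:

  0-simplices (5): [0], [1], [2], [3], [4]
  1-simplices (5): [0,1], [0,4], [1,2], [2,3], [3,4]

giving chain groups C_0 ≅ Z^5, C_1 ≅ Z^5.

∂_1: C_1 → C_0 sends each edge [p,q] (with p < q) to q − p.
As a 5×5 matrix over Z this has rank 4, with invariant factors (1,1,1,1).

From H_k ≅ ker(∂_k) / im(∂_{k+1}) we obtain:

  H_0: rank C_0 − rank ∂_1 = 5 − 4 = 1, and the invariant factors of ∂_1 are all 1, so H_0 = Z.
  H_1: rank ker ∂_1 − rank ∂_2 = (5 − 4) − 0 = 1, and there is no ∂_2, so H_1 = Z.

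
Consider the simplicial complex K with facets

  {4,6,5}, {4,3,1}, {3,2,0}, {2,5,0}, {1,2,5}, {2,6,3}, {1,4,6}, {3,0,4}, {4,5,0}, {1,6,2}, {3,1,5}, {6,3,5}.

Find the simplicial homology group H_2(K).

H_2 ≅ 0.

We work with the vertex ordering 0 < 1 < 2 < 3 < 4 < 5 < 6. The simplices of K, each written with vertices in increasing order, are:

  0-simplices (7): [0], [1], [2], [3], [4], [5], [6]
  1-simplices (18): [0,2], [0,3], [0,4], [0,5], [1,2], [1,3], [1,4], [1,5], [1,6], [2,3], [2,5], [2,6], [3,4], [3,5], [3,6], [4,5], [4,6], [5,6]
  2-simplices (12): [0,2,3], [0,2,5], [0,3,4], [0,4,5], [1,2,5], [1,2,6], [1,3,4], [1,3,5], [1,4,6], [2,3,6], [3,5,6], [4,5,6]

so the chain groups are C_0 ≅ Z^7, C_1 ≅ Z^18, C_2 ≅ Z^12.

The boundary map ∂_1: C_1 → C_0 is given by ∂[p,q] = [q] − [p].
The 7×18 boundary matrix has rank 6 and Smith normal form diag(1,1,1,1,1,1).

The boundary map ∂_2: C_2 → C_1 sends each 2-simplex [p,q,r] to [q,r] − [p,r] + [p,q]. For instance
  ∂[0,2,3] = [2,3] − [0,3] + [0,2],
  ∂[2,3,6] = [3,6] − [2,6] + [2,3].
The resulting 18×12 matrix has rank 12, and its Smith normal form has invariant factors (1,1,1,1,1,1,1,1,1,1,1,2).

From H_k ≅ ker(∂_k) / im(∂_{k+1}) we obtain:

  H_2: rank ker ∂_2 − rank ∂_3 = (12 − 12) − 0 = 0, and there is no ∂_3, so H_2 = 0.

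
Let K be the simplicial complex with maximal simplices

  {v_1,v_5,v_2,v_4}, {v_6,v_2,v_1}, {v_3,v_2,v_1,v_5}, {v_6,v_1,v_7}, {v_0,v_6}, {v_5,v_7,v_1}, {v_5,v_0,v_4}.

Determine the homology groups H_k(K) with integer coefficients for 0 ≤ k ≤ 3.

Fix the vertex order v_0 < v_1 < v_2 < v_3 < v_4 < v_5 < v_6 < v_7 and write every simplex with vertices in increasing order. Then dim K = 3 and the simplices of K are:

  0-simplices (8): [v_0], [v_1], [v_2], [v_3], [v_4], [v_5], [v_6], [v_7]
  1-simplices (17): (17 of them)
  2-simplices (11): (11 of them)
  3-simplices (2): [v_1,v_2,v_3,v_5], [v_1,v_2,v_4,v_5]

so the chain groups are C_0 ≅ Z^8, C_1 ≅ Z^17, C_2 ≅ Z^11, C_3 ≅ Z^2.

Boundary ∂_1: C_1 → C_0 maps an edge to its endpoints' difference, ∂[p,q] = q − p.
This gives a 8×17 integer matrix of rank 7; reducing to Smith normal form yields diagonal entries (1,1,1,1,1,1,1).

∂_2: C_2 → C_1 maps a triangle to the signed sum of its edges. For instance
  ∂[v_0,v_4,v_5] = [v_4,v_5] − [v_0,v_5] + [v_0,v_4],
  ∂[v_1,v_5,v_7] = [v_5,v_7] − [v_1,v_7] + [v_1,v_5].
This gives a 17×11 integer matrix of rank 9; reducing to Smith normal form yields diagonal entries (1,1,1,1,1,1,1,1,1).

The boundary map ∂_3: C_3 → C_2 sends each 3-simplex σ to the alternating sum Σ_i (−1)^i (σ with its i-th vertex removed). For instance
  ∂[v_1,v_2,v_3,v_5] = [v_2,v_3,v_5] − [v_1,v_3,v_5] + [v_1,v_2,v_5] − [v_1,v_2,v_3],
  ∂[v_1,v_2,v_4,v_5] = [v_2,v_4,v_5] − [v_1,v_4,v_5] + [v_1,v_2,v_5] − [v_1,v_2,v_4].
This gives a 11×2 integer matrix of rank 2; reducing to Smith normal form yields diagonal entries (1,1).

Reading off H_k = ker ∂_k / im ∂_{k+1}:

  H_0: rank C_0 − rank ∂_1 = 8 − 7 = 1, and the invariant factors of ∂_1 are all 1, so H_0 = Z.
  H_1: rank ker ∂_1 − rank ∂_2 = (17 − 7) − 9 = 1, and the invariant factors of ∂_2 are all 1, so H_1 = Z.
  H_2: rank ker ∂_2 − rank ∂_3 = (11 − 9) − 2 = 0, and the invariant factors of ∂_3 are all 1, so H_2 = 0.
  H_3: rank ker ∂_3 − rank ∂_4 = (2 − 2) − 0 = 0, and there is no ∂_4, so H_3 = 0.

As a check, the Euler characteristic is 8 − 17 + 11 − 2 = 0, which agrees with 1 − 1 + 0 − 0 = 0.

H_0 ≅ Z,  H_1 ≅ Z,  H_2 = 0,  H_3 = 0.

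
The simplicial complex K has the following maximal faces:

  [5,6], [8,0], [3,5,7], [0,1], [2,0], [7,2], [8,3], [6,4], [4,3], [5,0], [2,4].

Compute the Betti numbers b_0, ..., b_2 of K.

Fix the vertex order 0 < 1 < 2 < 3 < 4 < 5 < 6 < 7 < 8 and write every simplex with vertices in increasing order. Then dim K = 2 and the simplices of K are:

  0-simplices (9): [0], [1], [2], [3], [4], [5], [6], [7], [8]
  1-simplices (13): [0,1], [0,2], [0,5], [0,8], [2,4], [2,7], [3,4], [3,5], [3,7], [3,8], [4,6], [5,6], [5,7]
  2-simplices (1): [3,5,7]

so the chain groups are C_0 ≅ Z^9, C_1 ≅ Z^13, C_2 ≅ Z^1.

∂_1: C_1 → C_0 maps an edge to its endpoints' difference, ∂[p,q] = q − p. For instance
  ∂[0,1] = [1] − [0].
As a 9×13 matrix over Z this has rank 8, with invariant factors (1,1,1,1,1,1,1,1).

The boundary map ∂_2: C_2 → C_1 sends each 2-simplex [p,q,r] to [q,r] − [p,r] + [p,q]. For instance
  ∂[3,5,7] = [5,7] − [3,7] + [3,5].
The resulting 13×1 matrix has rank 1, and its Smith normal form has invariant factors (1).

From H_k ≅ ker(∂_k) / im(∂_{k+1}) we obtain:

  H_0: rank C_0 − rank ∂_1 = 9 − 8 = 1, and the invariant factors of ∂_1 are all 1, so H_0 ≅ Z.
  H_1: rank ker ∂_1 − rank ∂_2 = (13 − 8) − 1 = 4, and the invariant factors of ∂_2 are all 1, so H_1 ≅ Z^4.
  H_2: rank ker ∂_2 − rank ∂_3 = (1 − 1) − 0 = 0, and there is no ∂_3, so H_2 ≅ 0.

Hence the Betti numbers are b_0 = 1, b_1 = 4, b_2 = 0.

b_0 = 1, b_1 = 4, b_2 = 0.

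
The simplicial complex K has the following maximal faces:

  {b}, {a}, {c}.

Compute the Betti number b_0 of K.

We work with the vertex ordering a < b < c. The simplices of K, each written with vertices in increasing order, are:

  0-simplices (3): a, b, c

giving chain groups C_0 ≅ Z^3.

Computing H_k = (kernel of ∂_k) / (image of ∂_{k+1}):

  H_0: rank C_0 − rank ∂_1 = 3 − 0 = 3, and there is no ∂_1, so H_0 ≅ Z^3.

Hence the Betti numbers are b_0 = 3.

b_0 = 3.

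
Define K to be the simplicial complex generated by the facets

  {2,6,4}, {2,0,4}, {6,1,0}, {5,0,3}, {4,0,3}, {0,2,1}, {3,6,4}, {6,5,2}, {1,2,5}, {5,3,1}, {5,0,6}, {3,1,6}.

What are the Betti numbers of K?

K has 7 vertices, 18 edges, 12 triangles.
rank ∂_0 = 0, rank ∂_1 = 6 ⇒ b_0 = 7 − 0 − 6 = 1; all invariant factors of ∂_1 are 1 so no torsion. So H_0 = Z.
rank ∂_1 = 6, rank ∂_2 = 12 ⇒ b_1 = 18 − 6 − 12 = 0; ∂_2 has invariant factor(s) [2] giving torsion. So H_1 = Z_2.
rank ∂_2 = 12, rank ∂_3 = 0 ⇒ b_2 = 12 − 12 − 0 = 0. So H_2 = 0.

b_0 = 1, b_1 = 0, b_2 = 0.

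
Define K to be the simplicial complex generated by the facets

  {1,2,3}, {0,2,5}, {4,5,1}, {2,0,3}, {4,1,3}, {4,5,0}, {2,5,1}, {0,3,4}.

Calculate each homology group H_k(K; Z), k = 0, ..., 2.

Fix the vertex order 0 < 1 < 2 < 3 < 4 < 5 and write every simplex with vertices in increasing order. Then dim K = 2 and the simplices of K are:

  0-simplices (6): [0], [1], [2], [3], [4], [5]
  1-simplices (12): [0,2], [0,3], [0,4], [0,5], [1,2], [1,3], [1,4], [1,5], [2,3], [2,5], [3,4], [4,5]
  2-simplices (8): [0,2,3], [0,2,5], [0,3,4], [0,4,5], [1,2,3], [1,2,5], [1,3,4], [1,4,5]

Hence C_0 ≅ Z^6, C_1 ≅ Z^12, C_2 ≅ Z^8.

∂_1: C_1 → C_0 is given by ∂[p,q] = [q] − [p].
The 6×12 boundary matrix has rank 5 and Smith normal form diag(1,1,1,1,1).

Boundary ∂_2: C_2 → C_1 maps a triangle to the signed sum of its edges. For instance
  ∂[0,2,5] = [2,5] − [0,5] + [0,2],
  ∂[1,3,4] = [3,4] − [1,4] + [1,3].
The 12×8 boundary matrix has rank 7 and Smith normal form diag(1,1,1,1,1,1,1).

Reading off H_k = ker ∂_k / im ∂_{k+1}:

  H_0: rank C_0 − rank ∂_1 = 6 − 5 = 1, and the invariant factors of ∂_1 are all 1, so H_0 ≅ Z.
  H_1: rank ker ∂_1 − rank ∂_2 = (12 − 5) − 7 = 0, and the invariant factors of ∂_2 are all 1, so H_1 ≅ 0.
  H_2: rank ker ∂_2 − rank ∂_3 = (8 − 7) − 0 = 1, and there is no ∂_3, so H_2 ≅ Z.

As a check, the Euler characteristic is 6 − 12 + 8 = 2, which agrees with 1 − 0 + 1 = 2.

H_0 ≅ Z,  H_1 = 0,  H_2 ≅ Z.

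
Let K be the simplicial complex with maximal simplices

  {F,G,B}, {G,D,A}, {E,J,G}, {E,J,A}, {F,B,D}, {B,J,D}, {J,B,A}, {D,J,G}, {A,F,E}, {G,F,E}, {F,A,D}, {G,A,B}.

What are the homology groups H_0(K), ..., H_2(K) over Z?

Fix the vertex order A < B < D < E < F < G < J and write every simplex with vertices in increasing order. Then dim K = 2 and the simplices of K are:

  0-simplices (7): A, B, D, E, F, G, J
  1-simplices (18): AB, AD, AE, AF, AG, AJ, BD, BF, BG, BJ, DF, DG, DJ, EF, EG, EJ, FG, GJ
  2-simplices (12): ABG, ABJ, ADF, ADG, AEF, AEJ, BDF, BDJ, BFG, DGJ, EFG, EGJ

so the chain groups are C_0 ≅ Z^7, C_1 ≅ Z^18, C_2 ≅ Z^12.

The boundary map ∂_1: C_1 → C_0 maps an edge to its endpoints' difference, ∂[p,q] = q − p.
This gives a 7×18 integer matrix of rank 6; reducing to Smith normal form yields diagonal entries (1,1,1,1,1,1).

∂_2: C_2 → C_1 maps a triangle to the signed sum of its edges. For instance
  ∂ADF = DF − AF + AD,
  ∂BDF = DF − BF + BD.
As a 18×12 matrix over Z this has rank 12, with invariant factors (1,1,1,1,1,1,1,1,1,1,1,2).

From H_k ≅ ker(∂_k) / im(∂_{k+1}) we obtain:

  H_0: rank C_0 − rank ∂_1 = 7 − 6 = 1, and the invariant factors of ∂_1 are all 1, so H_0 ≅ Z.
  H_1: rank ker ∂_1 − rank ∂_2 = (18 − 6) − 12 = 0, and ∂_2 has invariant factor 2 > 1, so H_1 ≅ Z/2.
  H_2: rank ker ∂_2 − rank ∂_3 = (12 − 12) − 0 = 0, and there is no ∂_3, so H_2 ≅ 0.

H_0 = Z,  H_1 = Z/2,  H_2 = 0.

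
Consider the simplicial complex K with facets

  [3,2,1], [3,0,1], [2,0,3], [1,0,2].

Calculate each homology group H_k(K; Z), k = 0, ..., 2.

Take the total order 0 < 1 < 2 < 3 on the vertex set. Then K (dimension 2) consists of the simplices:

  0-simplices (4): [0], [1], [2], [3]
  1-simplices (6): [0,1], [0,2], [0,3], [1,2], [1,3], [2,3]
  2-simplices (4): [0,1,2], [0,1,3], [0,2,3], [1,2,3]

Hence C_0 ≅ Z^4, C_1 ≅ Z^6, C_2 ≅ Z^4.

The boundary map ∂_1: C_1 → C_0 maps an edge to its endpoints' difference, ∂[p,q] = q − p.
This gives a 4×6 integer matrix of rank 3; reducing to Smith normal form yields diagonal entries (1,1,1).

The boundary map ∂_2: C_2 → C_1 acts by ∂[p,q,r] = [q,r] − [p,r] + [p,q]. For instance
  ∂[0,2,3] = [2,3] − [0,3] + [0,2],
  ∂[1,2,3] = [2,3] − [1,3] + [1,2].
The 6×4 boundary matrix has rank 3 and Smith normal form diag(1,1,1).

Now H_k = ker ∂_k / im ∂_{k+1}, so:

  H_0: rank C_0 − rank ∂_1 = 4 − 3 = 1, and the invariant factors of ∂_1 are all 1, so H_0 ≅ Z.
  H_1: rank ker ∂_1 − rank ∂_2 = (6 − 3) − 3 = 0, and the invariant factors of ∂_2 are all 1, so H_1 ≅ 0.
  H_2: rank ker ∂_2 − rank ∂_3 = (4 − 3) − 0 = 1, and there is no ∂_3, so H_2 ≅ Z.

As a check, the Euler characteristic is 4 − 6 + 4 = 2, which agrees with 1 − 0 + 1 = 2.

H_0 ≅ Z,  H_1 = 0,  H_2 ≅ Z.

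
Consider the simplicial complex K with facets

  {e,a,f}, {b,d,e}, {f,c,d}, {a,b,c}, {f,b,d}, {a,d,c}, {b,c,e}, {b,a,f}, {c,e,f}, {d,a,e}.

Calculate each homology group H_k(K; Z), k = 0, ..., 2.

Order the vertices as a < b < c < d < e < f. Listing each simplex with vertices in this order, K has dimension 2 with simplices:

  0-simplices (6): a, b, c, d, e, f
  1-simplices (15): ab, ac, ad, ae, af, bc, bd, be, bf, cd, ce, cf, de, df, ef
  2-simplices (10): abc, abf, acd, ade, aef, bce, bde, bdf, cdf, cef

giving chain groups C_0 ≅ Z^6, C_1 ≅ Z^15, C_2 ≅ Z^10.

∂_1: C_1 → C_0 is given by ∂[p,q] = [q] − [p].
As a 6×15 matrix over Z this has rank 5, with invariant factors (1,1,1,1,1).

∂_2: C_2 → C_1 maps a triangle to the signed sum of its edges. For instance
  ∂cef = ef − cf + ce,
  ∂abc = bc − ac + ab.
The 15×10 boundary matrix has rank 10 and Smith normal form diag(1,1,1,1,1,1,1,1,1,2).

From H_k ≅ ker(∂_k) / im(∂_{k+1}) we obtain:

  H_0: rank C_0 − rank ∂_1 = 6 − 5 = 1, and the invariant factors of ∂_1 are all 1, so H_0 = Z.
  H_1: rank ker ∂_1 − rank ∂_2 = (15 − 5) − 10 = 0, and ∂_2 has invariant factor 2 > 1, so H_1 = Z/2Z.
  H_2: rank ker ∂_2 − rank ∂_3 = (10 − 10) − 0 = 0, and there is no ∂_3, so H_2 = 0.

H_0 = Z,  H_1 = Z/2Z,  H_2 = 0.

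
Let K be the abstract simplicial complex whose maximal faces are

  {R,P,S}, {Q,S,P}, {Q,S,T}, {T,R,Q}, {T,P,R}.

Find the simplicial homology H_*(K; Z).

H_0 ≅ Z,  H_1 ≅ Z,  H_2 = 0.

We work with the vertex ordering P < Q < R < S < T. The simplices of K, each written with vertices in increasing order, are:

  0-simplices (5): P, Q, R, S, T
  1-simplices (10): PQ, PR, PS, PT, QR, QS, QT, RS, RT, ST
  2-simplices (5): PQS, PRS, PRT, QRT, QST

Hence C_0 ≅ Z^5, C_1 ≅ Z^10, C_2 ≅ Z^5.

Boundary ∂_1: C_1 → C_0 is given by ∂[p,q] = [q] − [p]. For instance
  ∂QS = S − Q.
The resulting 5×10 matrix has rank 4, and its Smith normal form has invariant factors (1,1,1,1).

∂_2: C_2 → C_1 acts by ∂[p,q,r] = [q,r] − [p,r] + [p,q]. For instance
  ∂PQS = QS − PS + PQ,
  ∂QRT = RT − QT + QR.
The resulting 10×5 matrix has rank 5, and its Smith normal form has invariant factors (1,1,1,1,1).

Reading off H_k = ker ∂_k / im ∂_{k+1}:

  H_0: rank C_0 − rank ∂_1 = 5 − 4 = 1, and the invariant factors of ∂_1 are all 1, so H_0 ≅ Z.
  H_1: rank ker ∂_1 − rank ∂_2 = (10 − 4) − 5 = 1, and the invariant factors of ∂_2 are all 1, so H_1 ≅ Z.
  H_2: rank ker ∂_2 − rank ∂_3 = (5 − 5) − 0 = 0, and there is no ∂_3, so H_2 ≅ 0.

As a check, the Euler characteristic is 5 − 10 + 5 = 0, which agrees with 1 − 1 + 0 = 0.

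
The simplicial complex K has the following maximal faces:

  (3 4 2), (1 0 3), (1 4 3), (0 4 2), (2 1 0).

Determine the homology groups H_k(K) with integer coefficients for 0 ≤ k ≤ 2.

H_0 = Z,  H_1 = Z,  H_2 = 0.

Order the vertices as 0 < 1 < 2 < 3 < 4. Listing each simplex with vertices in this order, K has dimension 2 with simplices:

  0-simplices (5): [0], [1], [2], [3], [4]
  1-simplices (10): [0,1], [0,2], [0,3], [0,4], [1,2], [1,3], [1,4], [2,3], [2,4], [3,4]
  2-simplices (5): [0,1,2], [0,1,3], [0,2,4], [1,3,4], [2,3,4]

giving chain groups C_0 ≅ Z^5, C_1 ≅ Z^10, C_2 ≅ Z^5.

The boundary map ∂_1: C_1 → C_0 maps an edge to its endpoints' difference, ∂[p,q] = q − p. For instance
  ∂[0,2] = [2] − [0].
As a 5×10 matrix over Z this has rank 4, with invariant factors (1,1,1,1).

∂_2: C_2 → C_1 acts by ∂[p,q,r] = [q,r] − [p,r] + [p,q]. For instance
  ∂[1,3,4] = [3,4] − [1,4] + [1,3],
  ∂[0,1,3] = [1,3] − [0,3] + [0,1].
As a 10×5 matrix over Z this has rank 5, with invariant factors (1,1,1,1,1).

Reading off H_k = ker ∂_k / im ∂_{k+1}:

  H_0: rank C_0 − rank ∂_1 = 5 − 4 = 1, and the invariant factors of ∂_1 are all 1, so H_0 ≅ Z.
  H_1: rank ker ∂_1 − rank ∂_2 = (10 − 4) − 5 = 1, and the invariant factors of ∂_2 are all 1, so H_1 ≅ Z.
  H_2: rank ker ∂_2 − rank ∂_3 = (5 − 5) − 0 = 0, and there is no ∂_3, so H_2 ≅ 0.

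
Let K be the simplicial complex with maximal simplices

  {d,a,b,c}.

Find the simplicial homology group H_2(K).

H_2 = 0.

We work with the vertex ordering a < b < c < d. The simplices of K, each written with vertices in increasing order, are:

  0-simplices (4): a, b, c, d
  1-simplices (6): ab, ac, ad, bc, bd, cd
  2-simplices (4): abc, abd, acd, bcd
  3-simplices (1): abcd

giving chain groups C_0 ≅ Z^4, C_1 ≅ Z^6, C_2 ≅ Z^4, C_3 ≅ Z^1.

∂_1: C_1 → C_0 is given by ∂[p,q] = [q] − [p]. For instance
  ∂ac = c − a.
This gives a 4×6 integer matrix of rank 3; reducing to Smith normal form yields diagonal entries (1,1,1).

∂_2: C_2 → C_1 sends each 2-simplex [p,q,r] to [q,r] − [p,r] + [p,q]. For instance
  ∂bcd = cd − bd + bc,
  ∂acd = cd − ad + ac.
The 6×4 boundary matrix has rank 3 and Smith normal form diag(1,1,1).

∂_3: C_3 → C_2 sends each 3-simplex σ to the alternating sum Σ_i (−1)^i (σ with its i-th vertex removed). For instance
  ∂abcd = bcd − acd + abd − abc.
The resulting 4×1 matrix has rank 1, and its Smith normal form has invariant factors (1).

Reading off H_k = ker ∂_k / im ∂_{k+1}:

  H_2: rank ker ∂_2 − rank ∂_3 = (4 − 3) − 1 = 0, and the invariant factors of ∂_3 are all 1, so H_2 = 0.

(K is a triangulation of the 3-simplex.)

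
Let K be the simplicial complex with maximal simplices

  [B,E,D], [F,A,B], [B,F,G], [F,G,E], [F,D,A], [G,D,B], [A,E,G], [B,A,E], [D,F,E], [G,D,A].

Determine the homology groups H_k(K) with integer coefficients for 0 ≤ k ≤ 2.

H_0 = Z,  H_1 = Z/2,  H_2 = 0.

Take the total order A < B < D < E < F < G on the vertex set. Then K (dimension 2) consists of the simplices:

  0-simplices (6): A, B, D, E, F, G
  1-simplices (15): AB, AD, AE, AF, AG, BD, BE, BF, BG, DE, DF, DG, EF, EG, FG
  2-simplices (10): ABE, ABF, ADF, ADG, AEG, BDE, BDG, BFG, DEF, EFG

so the chain groups are C_0 ≅ Z^6, C_1 ≅ Z^15, C_2 ≅ Z^10.

∂_1: C_1 → C_0 maps an edge to its endpoints' difference, ∂[p,q] = q − p. For instance
  ∂AF = F − A.
As a 6×15 matrix over Z this has rank 5, with invariant factors (1,1,1,1,1).

The boundary map ∂_2: C_2 → C_1 maps a triangle to the signed sum of its edges. For instance
  ∂AEG = EG − AG + AE,
  ∂BDG = DG − BG + BD.
The 15×10 boundary matrix has rank 10 and Smith normal form diag(1,1,1,1,1,1,1,1,1,2).

From H_k ≅ ker(∂_k) / im(∂_{k+1}) we obtain:

  H_0: rank C_0 − rank ∂_1 = 6 − 5 = 1, and the invariant factors of ∂_1 are all 1, so H_0 = Z.
  H_1: rank ker ∂_1 − rank ∂_2 = (15 − 5) − 10 = 0, and ∂_2 has invariant factor 2 > 1, so H_1 = Z/2.
  H_2: rank ker ∂_2 − rank ∂_3 = (10 − 10) − 0 = 0, and there is no ∂_3, so H_2 = 0.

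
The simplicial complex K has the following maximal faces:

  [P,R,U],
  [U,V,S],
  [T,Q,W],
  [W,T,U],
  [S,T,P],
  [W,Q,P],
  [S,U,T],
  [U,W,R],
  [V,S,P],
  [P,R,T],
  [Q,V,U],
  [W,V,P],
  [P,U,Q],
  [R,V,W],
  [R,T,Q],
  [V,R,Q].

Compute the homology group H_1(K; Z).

We work with the vertex ordering P < Q < R < S < T < U < V < W. The simplices of K, each written with vertices in increasing order, are:

  0-simplices (8): P, Q, R, S, T, U, V, W
  1-simplices (24): PQ, PR, PS, PT, PU, PV, PW, QR, QT, QU, QV, QW, RT, RU, RV, RW, ST, SU, SV, TU, TW, UV, UW, VW
  2-simplices (16): PQU, PQW, PRT, PRU, PST, PSV, PVW, QRT, QRV, QTW, QUV, RUW, RVW, STU, SUV, TUW

Hence C_0 ≅ Z^8, C_1 ≅ Z^24, C_2 ≅ Z^16.

∂_1: C_1 → C_0 sends each edge [p,q] (with p < q) to q − p.
The resulting 8×24 matrix has rank 7, and its Smith normal form has invariant factors (1,1,1,1,1,1,1).

The boundary map ∂_2: C_2 → C_1 maps a triangle to the signed sum of its edges. For instance
  ∂PQW = QW − PW + PQ,
  ∂PST = ST − PT + PS.
The 24×16 boundary matrix has rank 15 and Smith normal form diag(1,1,1,1,1,1,1,1,1,1,1,1,1,1,1).

From H_k ≅ ker(∂_k) / im(∂_{k+1}) we obtain:

  H_1: rank ker ∂_1 − rank ∂_2 = (24 − 7) − 15 = 2, and the invariant factors of ∂_2 are all 1, so H_1 ≅ Z^2.

H_1 = Z^2.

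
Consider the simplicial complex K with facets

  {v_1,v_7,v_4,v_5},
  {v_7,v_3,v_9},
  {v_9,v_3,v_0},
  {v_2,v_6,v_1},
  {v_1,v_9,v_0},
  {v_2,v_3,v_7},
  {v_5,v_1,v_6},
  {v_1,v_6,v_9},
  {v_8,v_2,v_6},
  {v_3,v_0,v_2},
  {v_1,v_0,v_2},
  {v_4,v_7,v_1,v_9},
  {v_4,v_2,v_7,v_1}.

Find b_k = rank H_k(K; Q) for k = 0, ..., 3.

b_0 = 1, b_1 = 0, b_2 = 1, b_3 = 0.

Take the total order v_0 < v_1 < v_2 < v_3 < v_4 < v_5 < v_6 < v_7 < v_8 < v_9 on the vertex set. Then K (dimension 3) consists of the simplices:

  0-simplices (10): [v_0], [v_1], [v_2], [v_3], [v_4], [v_5], [v_6], [v_7], [v_8], [v_9]
  1-simplices (25): (25 of them)
  2-simplices (20): (20 of them)
  3-simplices (3): [v_1,v_2,v_4,v_7], [v_1,v_4,v_5,v_7], [v_1,v_4,v_7,v_9]

so the chain groups are C_0 ≅ Z^10, C_1 ≅ Z^25, C_2 ≅ Z^20, C_3 ≅ Z^3.

∂_1: C_1 → C_0 sends each edge [p,q] (with p < q) to q − p. For instance
  ∂[v_0,v_3] = [v_3] − [v_0].
The 10×25 boundary matrix has rank 9 and Smith normal form diag(1,1,1,1,1,1,1,1,1).

∂_2: C_2 → C_1 sends each 2-simplex [p,q,r] to [q,r] − [p,r] + [p,q]. For instance
  ∂[v_1,v_5,v_7] = [v_5,v_7] − [v_1,v_7] + [v_1,v_5],
  ∂[v_2,v_3,v_7] = [v_3,v_7] − [v_2,v_7] + [v_2,v_3].
The resulting 25×20 matrix has rank 16, and its Smith normal form has invariant factors (1,1,1,1,1,1,1,1,1,1,1,1,1,1,1,1).

∂_3: C_3 → C_2 sends each 3-simplex σ to the alternating sum Σ_i (−1)^i (σ with its i-th vertex removed). For instance
  ∂[v_1,v_2,v_4,v_7] = [v_2,v_4,v_7] − [v_1,v_4,v_7] + [v_1,v_2,v_7] − [v_1,v_2,v_4],
  ∂[v_1,v_4,v_5,v_7] = [v_4,v_5,v_7] − [v_1,v_5,v_7] + [v_1,v_4,v_7] − [v_1,v_4,v_5].
The resulting 20×3 matrix has rank 3, and its Smith normal form has invariant factors (1,1,1).

Now H_k = ker ∂_k / im ∂_{k+1}, so:

  H_0: rank C_0 − rank ∂_1 = 10 − 9 = 1, and the invariant factors of ∂_1 are all 1, so H_0 = Z.
  H_1: rank ker ∂_1 − rank ∂_2 = (25 − 9) − 16 = 0, and the invariant factors of ∂_2 are all 1, so H_1 = 0.
  H_2: rank ker ∂_2 − rank ∂_3 = (20 − 16) − 3 = 1, and the invariant factors of ∂_3 are all 1, so H_2 = Z.
  H_3: rank ker ∂_3 − rank ∂_4 = (3 − 3) − 0 = 0, and there is no ∂_4, so H_3 = 0.

Hence the Betti numbers are b_0 = 1, b_1 = 0, b_2 = 1, b_3 = 0.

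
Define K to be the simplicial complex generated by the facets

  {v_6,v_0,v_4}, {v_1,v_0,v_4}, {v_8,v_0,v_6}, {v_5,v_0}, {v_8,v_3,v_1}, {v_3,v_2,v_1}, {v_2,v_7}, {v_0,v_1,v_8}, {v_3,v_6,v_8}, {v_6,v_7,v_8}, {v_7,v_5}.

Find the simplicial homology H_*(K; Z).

Take the total order v_0 < v_1 < v_2 < v_3 < v_4 < v_5 < v_6 < v_7 < v_8 on the vertex set. Then K (dimension 2) consists of the simplices:

  0-simplices (9): [v_0], [v_1], [v_2], [v_3], [v_4], [v_5], [v_6], [v_7], [v_8]
  1-simplices (18): (18 of them)
  2-simplices (8): [v_0,v_1,v_4], [v_0,v_1,v_8], [v_0,v_4,v_6], [v_0,v_6,v_8], [v_1,v_2,v_3], [v_1,v_3,v_8], [v_3,v_6,v_8], [v_6,v_7,v_8]

giving chain groups C_0 ≅ Z^9, C_1 ≅ Z^18, C_2 ≅ Z^8.

Boundary ∂_1: C_1 → C_0 sends each edge [p,q] (with p < q) to q − p. For instance
  ∂[v_1,v_3] = [v_3] − [v_1].
This gives a 9×18 integer matrix of rank 8; reducing to Smith normal form yields diagonal entries (1,1,1,1,1,1,1,1).

∂_2: C_2 → C_1 maps a triangle to the signed sum of its edges. For instance
  ∂[v_1,v_3,v_8] = [v_3,v_8] − [v_1,v_8] + [v_1,v_3],
  ∂[v_0,v_4,v_6] = [v_4,v_6] − [v_0,v_6] + [v_0,v_4].
This gives a 18×8 integer matrix of rank 8; reducing to Smith normal form yields diagonal entries (1,1,1,1,1,1,1,1).

Now H_k = ker ∂_k / im ∂_{k+1}, so:

  H_0: rank C_0 − rank ∂_1 = 9 − 8 = 1, and the invariant factors of ∂_1 are all 1, so H_0 ≅ Z.
  H_1: rank ker ∂_1 − rank ∂_2 = (18 − 8) − 8 = 2, and the invariant factors of ∂_2 are all 1, so H_1 ≅ Z^2.
  H_2: rank ker ∂_2 − rank ∂_3 = (8 − 8) − 0 = 0, and there is no ∂_3, so H_2 ≅ 0.

H_0 = Z,  H_1 = Z^2,  H_2 = 0.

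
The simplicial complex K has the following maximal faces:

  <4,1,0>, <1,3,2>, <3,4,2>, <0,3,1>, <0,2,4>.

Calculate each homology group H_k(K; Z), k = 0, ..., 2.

Fix the vertex order 0 < 1 < 2 < 3 < 4 and write every simplex with vertices in increasing order. Then dim K = 2 and the simplices of K are:

  0-simplices (5): [0], [1], [2], [3], [4]
  1-simplices (10): [0,1], [0,2], [0,3], [0,4], [1,2], [1,3], [1,4], [2,3], [2,4], [3,4]
  2-simplices (5): [0,1,3], [0,1,4], [0,2,4], [1,2,3], [2,3,4]

so the chain groups are C_0 ≅ Z^5, C_1 ≅ Z^10, C_2 ≅ Z^5.

Boundary ∂_1: C_1 → C_0 maps an edge to its endpoints' difference, ∂[p,q] = q − p.
The resulting 5×10 matrix has rank 4, and its Smith normal form has invariant factors (1,1,1,1).

The boundary map ∂_2: C_2 → C_1 acts by ∂[p,q,r] = [q,r] − [p,r] + [p,q]. For instance
  ∂[0,2,4] = [2,4] − [0,4] + [0,2],
  ∂[1,2,3] = [2,3] − [1,3] + [1,2].
This gives a 10×5 integer matrix of rank 5; reducing to Smith normal form yields diagonal entries (1,1,1,1,1).

From H_k ≅ ker(∂_k) / im(∂_{k+1}) we obtain:

  H_0: rank C_0 − rank ∂_1 = 5 − 4 = 1, and the invariant factors of ∂_1 are all 1, so H_0 ≅ Z.
  H_1: rank ker ∂_1 − rank ∂_2 = (10 − 4) − 5 = 1, and the invariant factors of ∂_2 are all 1, so H_1 ≅ Z.
  H_2: rank ker ∂_2 − rank ∂_3 = (5 − 5) − 0 = 0, and there is no ∂_3, so H_2 ≅ 0.

As a check, the Euler characteristic is 5 − 10 + 5 = 0, which agrees with 1 − 1 + 0 = 0.

H_0 ≅ Z,  H_1 ≅ Z,  H_2 = 0.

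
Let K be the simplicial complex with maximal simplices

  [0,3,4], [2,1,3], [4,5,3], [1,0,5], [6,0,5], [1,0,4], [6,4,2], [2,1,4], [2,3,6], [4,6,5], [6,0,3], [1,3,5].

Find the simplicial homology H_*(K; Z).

Fix the vertex order 0 < 1 < 2 < 3 < 4 < 5 < 6 and write every simplex with vertices in increasing order. Then dim K = 2 and the simplices of K are:

  0-simplices (7): [0], [1], [2], [3], [4], [5], [6]
  1-simplices (18): [0,1], [0,3], [0,4], [0,5], [0,6], [1,2], [1,3], [1,4], [1,5], [2,3], [2,4], [2,6], [3,4], [3,5], [3,6], [4,5], [4,6], [5,6]
  2-simplices (12): [0,1,4], [0,1,5], [0,3,4], [0,3,6], [0,5,6], [1,2,3], [1,2,4], [1,3,5], [2,3,6], [2,4,6], [3,4,5], [4,5,6]

giving chain groups C_0 ≅ Z^7, C_1 ≅ Z^18, C_2 ≅ Z^12.

The boundary map ∂_1: C_1 → C_0 sends each edge [p,q] (with p < q) to q − p. For instance
  ∂[3,4] = [4] − [3].
The 7×18 boundary matrix has rank 6 and Smith normal form diag(1,1,1,1,1,1).

Boundary ∂_2: C_2 → C_1 maps a triangle to the signed sum of its edges. For instance
  ∂[1,2,4] = [2,4] − [1,4] + [1,2],
  ∂[0,5,6] = [5,6] − [0,6] + [0,5].
As a 18×12 matrix over Z this has rank 12, with invariant factors (1,1,1,1,1,1,1,1,1,1,1,2).

Computing H_k = (kernel of ∂_k) / (image of ∂_{k+1}):

  H_0: rank C_0 − rank ∂_1 = 7 − 6 = 1, and the invariant factors of ∂_1 are all 1, so H_0 ≅ Z.
  H_1: rank ker ∂_1 − rank ∂_2 = (18 − 6) − 12 = 0, and ∂_2 has invariant factor 2 > 1, so H_1 ≅ Z/2Z.
  H_2: rank ker ∂_2 − rank ∂_3 = (12 − 12) − 0 = 0, and there is no ∂_3, so H_2 ≅ 0.

As a check, the Euler characteristic is 7 − 18 + 12 = 1, which agrees with 1 − 0 + 0 = 1.

H_0 ≅ Z,  H_1 ≅ Z/2Z,  H_2 = 0.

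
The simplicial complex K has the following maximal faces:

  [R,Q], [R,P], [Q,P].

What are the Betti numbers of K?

Fix the vertex order P < Q < R and write every simplex with vertices in increasing order. Then dim K = 1 and the simplices of K are:

  0-simplices (3): P, Q, R
  1-simplices (3): PQ, PR, QR

giving chain groups C_0 ≅ Z^3, C_1 ≅ Z^3.

Boundary ∂_1: C_1 → C_0 is given by ∂[p,q] = [q] − [p]. For instance
  ∂PQ = Q − P.
This gives a 3×3 integer matrix of rank 2; reducing to Smith normal form yields diagonal entries (1,1).

From H_k ≅ ker(∂_k) / im(∂_{k+1}) we obtain:

  H_0: rank C_0 − rank ∂_1 = 3 − 2 = 1, and the invariant factors of ∂_1 are all 1, so H_0 = Z.
  H_1: rank ker ∂_1 − rank ∂_2 = (3 − 2) − 0 = 1, and there is no ∂_2, so H_1 = Z.

As a check, the Euler characteristic is 3 − 3 = 0, which agrees with 1 − 1 = 0.

Hence the Betti numbers are b_0 = 1, b_1 = 1.

b_0 = 1, b_1 = 1.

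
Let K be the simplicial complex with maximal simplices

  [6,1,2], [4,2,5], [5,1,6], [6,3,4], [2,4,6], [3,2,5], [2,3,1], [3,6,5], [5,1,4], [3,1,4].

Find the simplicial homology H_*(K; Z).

H_0 ≅ Z,  H_1 ≅ Z/2,  H_2 = 0.

Order the vertices as 1 < 2 < 3 < 4 < 5 < 6. Listing each simplex with vertices in this order, K has dimension 2 with simplices:

  0-simplices (6): [1], [2], [3], [4], [5], [6]
  1-simplices (15): [1,2], [1,3], [1,4], [1,5], [1,6], [2,3], [2,4], [2,5], [2,6], [3,4], [3,5], [3,6], [4,5], [4,6], [5,6]
  2-simplices (10): [1,2,3], [1,2,6], [1,3,4], [1,4,5], [1,5,6], [2,3,5], [2,4,5], [2,4,6], [3,4,6], [3,5,6]

so the chain groups are C_0 ≅ Z^6, C_1 ≅ Z^15, C_2 ≅ Z^10.

The boundary map ∂_1: C_1 → C_0 maps an edge to its endpoints' difference, ∂[p,q] = q − p.
The 6×15 boundary matrix has rank 5 and Smith normal form diag(1,1,1,1,1).

The boundary map ∂_2: C_2 → C_1 sends each 2-simplex [p,q,r] to [q,r] − [p,r] + [p,q]. For instance
  ∂[2,4,5] = [4,5] − [2,5] + [2,4],
  ∂[1,3,4] = [3,4] − [1,4] + [1,3].
As a 15×10 matrix over Z this has rank 10, with invariant factors (1,1,1,1,1,1,1,1,1,2).

From H_k ≅ ker(∂_k) / im(∂_{k+1}) we obtain:

  H_0: rank C_0 − rank ∂_1 = 6 − 5 = 1, and the invariant factors of ∂_1 are all 1, so H_0 = Z.
  H_1: rank ker ∂_1 − rank ∂_2 = (15 − 5) − 10 = 0, and ∂_2 has invariant factor 2 > 1, so H_1 = Z/2.
  H_2: rank ker ∂_2 − rank ∂_3 = (10 − 10) − 0 = 0, and there is no ∂_3, so H_2 = 0.

As a check, the Euler characteristic is 6 − 15 + 10 = 1, which agrees with 1 − 0 + 0 = 1.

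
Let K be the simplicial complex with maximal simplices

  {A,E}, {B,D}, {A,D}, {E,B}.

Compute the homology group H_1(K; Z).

H_1 = Z.

K has 4 vertices, 4 edges.
rank ∂_1 = 3, rank ∂_2 = 0 ⇒ b_1 = 4 − 3 − 0 = 1. So H_1 = Z.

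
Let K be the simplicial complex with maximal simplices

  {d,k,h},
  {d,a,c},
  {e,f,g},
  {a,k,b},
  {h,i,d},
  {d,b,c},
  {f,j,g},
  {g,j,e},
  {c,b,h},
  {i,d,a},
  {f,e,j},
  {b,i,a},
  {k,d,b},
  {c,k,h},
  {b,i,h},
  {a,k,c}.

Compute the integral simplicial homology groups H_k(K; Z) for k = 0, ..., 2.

H_0 = Z^2,  H_1 = Z/2,  H_2 = Z.

K has 11 vertices, 24 edges, 16 triangles.
rank ∂_0 = 0, rank ∂_1 = 9 ⇒ b_0 = 11 − 0 − 9 = 2; all invariant factors of ∂_1 are 1 so no torsion. So H_0 ≅ Z^2.
rank ∂_1 = 9, rank ∂_2 = 15 ⇒ b_1 = 24 − 9 − 15 = 0; ∂_2 has invariant factor(s) [2] giving torsion. So H_1 ≅ Z/2.
rank ∂_2 = 15, rank ∂_3 = 0 ⇒ b_2 = 16 − 15 − 0 = 1. So H_2 ≅ Z.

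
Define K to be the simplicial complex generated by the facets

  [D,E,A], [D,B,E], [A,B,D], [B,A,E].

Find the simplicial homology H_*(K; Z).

Order the vertices as A < B < D < E. Listing each simplex with vertices in this order, K has dimension 2 with simplices:

  0-simplices (4): A, B, D, E
  1-simplices (6): AB, AD, AE, BD, BE, DE
  2-simplices (4): ABD, ABE, ADE, BDE

giving chain groups C_0 ≅ Z^4, C_1 ≅ Z^6, C_2 ≅ Z^4.

∂_1: C_1 → C_0 is given by ∂[p,q] = [q] − [p]. For instance
  ∂AB = B − A.
As a 4×6 matrix over Z this has rank 3, with invariant factors (1,1,1).

Boundary ∂_2: C_2 → C_1 sends each 2-simplex [p,q,r] to [q,r] − [p,r] + [p,q]. For instance
  ∂ABD = BD − AD + AB,
  ∂ABE = BE − AE + AB.
The resulting 6×4 matrix has rank 3, and its Smith normal form has invariant factors (1,1,1).

Reading off H_k = ker ∂_k / im ∂_{k+1}:

  H_0: rank C_0 − rank ∂_1 = 4 − 3 = 1, and the invariant factors of ∂_1 are all 1, so H_0 = Z.
  H_1: rank ker ∂_1 − rank ∂_2 = (6 − 3) − 3 = 0, and the invariant factors of ∂_2 are all 1, so H_1 = 0.
  H_2: rank ker ∂_2 − rank ∂_3 = (4 − 3) − 0 = 1, and there is no ∂_3, so H_2 = Z.

As a check, the Euler characteristic is 4 − 6 + 4 = 2, which agrees with 1 − 0 + 1 = 2.
(K is a triangulation of the 2-sphere S^2.)

H_0 ≅ Z,  H_1 = 0,  H_2 ≅ Z.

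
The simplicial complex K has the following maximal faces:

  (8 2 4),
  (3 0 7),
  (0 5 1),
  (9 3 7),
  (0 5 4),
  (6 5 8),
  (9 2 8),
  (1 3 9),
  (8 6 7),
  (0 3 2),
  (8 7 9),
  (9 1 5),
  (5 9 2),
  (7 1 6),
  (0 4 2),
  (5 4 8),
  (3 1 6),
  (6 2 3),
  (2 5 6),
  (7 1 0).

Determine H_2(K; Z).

Fix the vertex order 0 < 1 < 2 < 3 < 4 < 5 < 6 < 7 < 8 < 9 and write every simplex with vertices in increasing order. Then dim K = 2 and the simplices of K are:

  0-simplices (10): [0], [1], [2], [3], [4], [5], [6], [7], [8], [9]
  1-simplices (30): (30 of them)
  2-simplices (20): (20 of them)

giving chain groups C_0 ≅ Z^10, C_1 ≅ Z^30, C_2 ≅ Z^20.

Boundary ∂_1: C_1 → C_0 maps an edge to its endpoints' difference, ∂[p,q] = q − p. For instance
  ∂[6,8] = [8] − [6].
The resulting 10×30 matrix has rank 9, and its Smith normal form has invariant factors (1,1,1,1,1,1,1,1,1).

The boundary map ∂_2: C_2 → C_1 sends each 2-simplex [p,q,r] to [q,r] − [p,r] + [p,q]. For instance
  ∂[2,5,6] = [5,6] − [2,6] + [2,5],
  ∂[0,1,5] = [1,5] − [0,5] + [0,1].
This gives a 30×20 integer matrix of rank 20; reducing to Smith normal form yields diagonal entries (1,1,1,1,1,1,1,1,1,1,1,1,1,1,1,1,1,1,1,2).

From H_k ≅ ker(∂_k) / im(∂_{k+1}) we obtain:

  H_2: rank ker ∂_2 − rank ∂_3 = (20 − 20) − 0 = 0, and there is no ∂_3, so H_2 ≅ 0.

(K is a triangulation of the Klein bottle.)

H_2 ≅ 0.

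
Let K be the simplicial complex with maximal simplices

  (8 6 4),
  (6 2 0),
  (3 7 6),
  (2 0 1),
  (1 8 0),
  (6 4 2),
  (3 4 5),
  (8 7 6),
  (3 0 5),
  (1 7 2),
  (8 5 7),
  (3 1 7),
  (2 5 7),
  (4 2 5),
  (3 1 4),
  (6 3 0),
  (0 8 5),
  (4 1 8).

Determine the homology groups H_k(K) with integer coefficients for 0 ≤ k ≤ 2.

Take the total order 0 < 1 < 2 < 3 < 4 < 5 < 6 < 7 < 8 on the vertex set. Then K (dimension 2) consists of the simplices:

  0-simplices (9): [0], [1], [2], [3], [4], [5], [6], [7], [8]
  1-simplices (27): (27 of them)
  2-simplices (18): [0,1,2], [0,1,8], [0,2,6], [0,3,5], [0,3,6], [0,5,8], [1,2,7], [1,3,4], [1,3,7], [1,4,8], [2,4,5], [2,4,6], [2,5,7], [3,4,5], [3,6,7], [4,6,8], [5,7,8], [6,7,8]

so the chain groups are C_0 ≅ Z^9, C_1 ≅ Z^27, C_2 ≅ Z^18.

∂_1: C_1 → C_0 is given by ∂[p,q] = [q] − [p].
The resulting 9×27 matrix has rank 8, and its Smith normal form has invariant factors (1,1,1,1,1,1,1,1).

Boundary ∂_2: C_2 → C_1 acts by ∂[p,q,r] = [q,r] − [p,r] + [p,q]. For instance
  ∂[1,3,4] = [3,4] − [1,4] + [1,3],
  ∂[1,3,7] = [3,7] − [1,7] + [1,3].
The 27×18 boundary matrix has rank 17 and Smith normal form diag(1,1,1,1,1,1,1,1,1,1,1,1,1,1,1,1,1).

Now H_k = ker ∂_k / im ∂_{k+1}, so:

  H_0: rank C_0 − rank ∂_1 = 9 − 8 = 1, and the invariant factors of ∂_1 are all 1, so H_0 ≅ Z.
  H_1: rank ker ∂_1 − rank ∂_2 = (27 − 8) − 17 = 2, and the invariant factors of ∂_2 are all 1, so H_1 ≅ Z^2.
  H_2: rank ker ∂_2 − rank ∂_3 = (18 − 17) − 0 = 1, and there is no ∂_3, so H_2 ≅ Z.

H_0 = Z,  H_1 = Z^2,  H_2 = Z.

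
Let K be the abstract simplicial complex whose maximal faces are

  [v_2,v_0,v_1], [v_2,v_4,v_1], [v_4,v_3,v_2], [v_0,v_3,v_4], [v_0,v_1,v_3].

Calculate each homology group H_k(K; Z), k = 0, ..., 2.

H_0 = Z,  H_1 = Z,  H_2 = 0.

Take the total order v_0 < v_1 < v_2 < v_3 < v_4 on the vertex set. Then K (dimension 2) consists of the simplices:

  0-simplices (5): [v_0], [v_1], [v_2], [v_3], [v_4]
  1-simplices (10): [v_0,v_1], [v_0,v_2], [v_0,v_3], [v_0,v_4], [v_1,v_2], [v_1,v_3], [v_1,v_4], [v_2,v_3], [v_2,v_4], [v_3,v_4]
  2-simplices (5): [v_0,v_1,v_2], [v_0,v_1,v_3], [v_0,v_3,v_4], [v_1,v_2,v_4], [v_2,v_3,v_4]

giving chain groups C_0 ≅ Z^5, C_1 ≅ Z^10, C_2 ≅ Z^5.

∂_1: C_1 → C_0 sends each edge [p,q] (with p < q) to q − p. For instance
  ∂[v_3,v_4] = [v_4] − [v_3].
The 5×10 boundary matrix has rank 4 and Smith normal form diag(1,1,1,1).

∂_2: C_2 → C_1 acts by ∂[p,q,r] = [q,r] − [p,r] + [p,q]. For instance
  ∂[v_0,v_1,v_2] = [v_1,v_2] − [v_0,v_2] + [v_0,v_1],
  ∂[v_1,v_2,v_4] = [v_2,v_4] − [v_1,v_4] + [v_1,v_2].
The resulting 10×5 matrix has rank 5, and its Smith normal form has invariant factors (1,1,1,1,1).

Now H_k = ker ∂_k / im ∂_{k+1}, so:

  H_0: rank C_0 − rank ∂_1 = 5 − 4 = 1, and the invariant factors of ∂_1 are all 1, so H_0 ≅ Z.
  H_1: rank ker ∂_1 − rank ∂_2 = (10 − 4) − 5 = 1, and the invariant factors of ∂_2 are all 1, so H_1 ≅ Z.
  H_2: rank ker ∂_2 − rank ∂_3 = (5 − 5) − 0 = 0, and there is no ∂_3, so H_2 ≅ 0.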